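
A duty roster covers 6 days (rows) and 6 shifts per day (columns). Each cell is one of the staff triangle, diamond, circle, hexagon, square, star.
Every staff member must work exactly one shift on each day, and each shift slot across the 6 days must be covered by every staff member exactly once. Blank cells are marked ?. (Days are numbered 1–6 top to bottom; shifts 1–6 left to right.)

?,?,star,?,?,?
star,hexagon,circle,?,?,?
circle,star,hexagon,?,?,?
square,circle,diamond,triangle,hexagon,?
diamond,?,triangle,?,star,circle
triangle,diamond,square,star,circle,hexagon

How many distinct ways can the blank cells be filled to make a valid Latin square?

Day 1, shift 1: eliminating its day and shift leaves {hexagon}.
Day 1, shift 2: eliminating its day and shift leaves {triangle, square}.
Day 1, shift 4: eliminating its day and shift leaves {diamond, circle, hexagon, square}.
Day 1, shift 5: eliminating its day and shift leaves {triangle, diamond, square}.
Day 1, shift 6: eliminating its day and shift leaves {triangle, diamond, square}.
Day 2, shift 4: eliminating its day and shift leaves {diamond, square}.
Day 2, shift 5: eliminating its day and shift leaves {triangle, diamond, square}.
Day 2, shift 6: eliminating its day and shift leaves {triangle, diamond, square}.
Day 3, shift 4: eliminating its day and shift leaves {diamond, square}.
Day 3, shift 5: eliminating its day and shift leaves {triangle, diamond, square}.
Day 3, shift 6: eliminating its day and shift leaves {triangle, diamond, square}.
Day 4, shift 6: eliminating its day and shift leaves {star}.
Day 5, shift 2: eliminating its day and shift leaves {square}.
Day 5, shift 4: eliminating its day and shift leaves {hexagon, square}.
Enumerating the assignments across these blanks that avoid any day or shift repeat gives 4 completions.

4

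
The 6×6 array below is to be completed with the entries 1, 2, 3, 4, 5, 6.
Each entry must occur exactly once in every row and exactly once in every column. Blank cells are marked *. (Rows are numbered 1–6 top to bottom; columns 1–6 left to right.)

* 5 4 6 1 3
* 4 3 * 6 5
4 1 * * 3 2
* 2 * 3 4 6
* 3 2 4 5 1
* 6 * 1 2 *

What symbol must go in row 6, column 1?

Row 1, column 1: row 1 has {1, 3, 4, 5, 6} and column 1 has {4}, leaving only 2.
Row 2, column 1: row 2 has {3, 4, 5, 6} and column 1 has {2, 4}, leaving only 1.
Row 2, column 4: row 2 has {1, 3, 4, 5, 6} and column 4 has {1, 3, 4, 6}, leaving only 2.
Row 3, column 4: row 3 has {1, 2, 3, 4} and column 4 has {1, 2, 3, 4, 6}, leaving only 5.
Row 3, column 3: row 3 has {1, 2, 3, 4, 5} and column 3 has {2, 3, 4}, leaving only 6.
Row 4, column 1: row 4 has {2, 3, 4, 6} and column 1 has {1, 2, 4}, leaving only 5.
Row 6 already has {1, 2, 6} and column 1 already has {1, 2, 4, 5}, so row 6, column 1 must be 3.

3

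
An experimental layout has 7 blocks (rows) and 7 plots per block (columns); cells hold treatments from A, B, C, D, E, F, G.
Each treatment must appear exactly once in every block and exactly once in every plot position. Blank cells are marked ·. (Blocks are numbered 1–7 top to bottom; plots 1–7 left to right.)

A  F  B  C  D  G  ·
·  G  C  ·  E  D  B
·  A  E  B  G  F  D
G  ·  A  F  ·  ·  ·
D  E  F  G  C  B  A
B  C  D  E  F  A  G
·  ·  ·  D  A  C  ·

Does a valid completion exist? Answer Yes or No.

Yes

No block or plot among the givens repeats a symbol, and propagating forced cells runs into no contradiction.
One valid completion exists (for instance, A F B C D G E / F G C A E D B / C A E B G F D / G D A F B E C / D E F G C B A / B C D E F A G / E B G D A C F).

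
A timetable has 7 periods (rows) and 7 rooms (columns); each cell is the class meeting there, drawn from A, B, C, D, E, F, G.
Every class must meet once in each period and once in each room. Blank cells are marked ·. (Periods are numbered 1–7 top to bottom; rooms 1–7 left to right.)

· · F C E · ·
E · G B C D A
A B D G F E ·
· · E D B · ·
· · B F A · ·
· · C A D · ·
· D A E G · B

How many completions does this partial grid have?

Period 1, room 1: eliminating its period and room leaves {B, D, G}.
Period 1, room 2: eliminating its period and room leaves {A, G}.
Period 1, room 6: eliminating its period and room leaves {A, B, G}.
Period 1, room 7: eliminating its period and room leaves {D, G}.
Period 2, room 2: eliminating its period and room leaves {F}.
Period 3, room 7: eliminating its period and room leaves {C}.
Period 4, room 1: eliminating its period and room leaves {C, F, G}.
Period 4, room 2: eliminating its period and room leaves {A, C, F, G}.
Period 4, room 6: eliminating its period and room leaves {A, C, F, G}.
Period 4, room 7: eliminating its period and room leaves {C, F, G}.
Period 5, room 1: eliminating its period and room leaves {C, D, G}.
Period 5, room 2: eliminating its period and room leaves {C, E, G}.
Period 5, room 6: eliminating its period and room leaves {C, G}.
Period 5, room 7: eliminating its period and room leaves {C, D, E, G}.
Period 6, room 1: eliminating its period and room leaves {B, F, G}.
Period 6, room 2: eliminating its period and room leaves {E, F, G}.
Period 6, room 6: eliminating its period and room leaves {B, F, G}.
Period 6, room 7: eliminating its period and room leaves {E, F, G}.
Period 7, room 1: eliminating its period and room leaves {C, F}.
Period 7, room 6: eliminating its period and room leaves {C, F}.
Enumerating the assignments across these blanks that avoid any period or room repeat gives 9 completions.

9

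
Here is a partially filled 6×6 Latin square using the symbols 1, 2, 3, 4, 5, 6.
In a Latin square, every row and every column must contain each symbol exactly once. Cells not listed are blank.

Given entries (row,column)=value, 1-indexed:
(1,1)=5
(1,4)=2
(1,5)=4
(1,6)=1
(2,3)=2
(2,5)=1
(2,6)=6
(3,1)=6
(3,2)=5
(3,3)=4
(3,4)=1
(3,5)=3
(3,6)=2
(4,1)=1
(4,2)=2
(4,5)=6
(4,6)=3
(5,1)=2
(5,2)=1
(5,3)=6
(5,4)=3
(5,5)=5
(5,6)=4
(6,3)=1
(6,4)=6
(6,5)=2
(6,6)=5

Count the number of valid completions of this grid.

Row 1, column 2: eliminating its row and column leaves {3, 6}.
Row 1, column 3: eliminating its row and column leaves {3}.
Row 2, column 1: eliminating its row and column leaves {3, 4}.
Row 2, column 2: eliminating its row and column leaves {3, 4}.
Row 2, column 4: eliminating its row and column leaves {4, 5}.
Row 4, column 3: eliminating its row and column leaves {5}.
Row 4, column 4: eliminating its row and column leaves {4, 5}.
Row 6, column 1: eliminating its row and column leaves {3, 4}.
Row 6, column 2: eliminating its row and column leaves {3, 4}.
Enumerating the assignments across these blanks that avoid any row or column repeat gives 2 completions.

2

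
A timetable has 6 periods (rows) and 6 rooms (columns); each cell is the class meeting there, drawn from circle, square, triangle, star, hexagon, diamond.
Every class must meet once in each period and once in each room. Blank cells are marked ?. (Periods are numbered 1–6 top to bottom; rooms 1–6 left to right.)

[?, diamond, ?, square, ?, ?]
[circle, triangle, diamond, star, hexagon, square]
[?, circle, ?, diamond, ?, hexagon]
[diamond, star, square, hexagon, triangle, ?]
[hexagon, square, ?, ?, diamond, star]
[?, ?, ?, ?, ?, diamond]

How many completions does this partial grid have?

Period 1, room 1: eliminating its period and room leaves {triangle, star}.
Period 1, room 3: eliminating its period and room leaves {circle, triangle, star, hexagon}.
Period 1, room 5: eliminating its period and room leaves {circle, star}.
Period 1, room 6: eliminating its period and room leaves {circle, triangle}.
Period 3, room 1: eliminating its period and room leaves {square, triangle, star}.
Period 3, room 3: eliminating its period and room leaves {triangle, star}.
Period 3, room 5: eliminating its period and room leaves {square, star}.
Period 4, room 6: eliminating its period and room leaves {circle}.
Period 5, room 3: eliminating its period and room leaves {circle, triangle}.
Period 5, room 4: eliminating its period and room leaves {circle, triangle}.
Period 6, room 1: eliminating its period and room leaves {square, triangle, star}.
Period 6, room 2: eliminating its period and room leaves {hexagon}.
Period 6, room 3: eliminating its period and room leaves {circle, triangle, star, hexagon}.
Period 6, room 4: eliminating its period and room leaves {circle, triangle}.
Period 6, room 5: eliminating its period and room leaves {circle, square, star}.
Enumerating the assignments across these blanks that avoid any period or room repeat gives 3 completions.

3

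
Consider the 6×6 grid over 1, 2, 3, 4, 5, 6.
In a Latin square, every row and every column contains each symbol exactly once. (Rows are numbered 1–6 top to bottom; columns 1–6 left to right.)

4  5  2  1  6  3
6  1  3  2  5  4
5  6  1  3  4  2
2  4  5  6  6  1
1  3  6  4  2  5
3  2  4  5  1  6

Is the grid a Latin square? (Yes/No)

Column 5 contains 6 twice (at rows 1 and 4), so it is not a permutation.

No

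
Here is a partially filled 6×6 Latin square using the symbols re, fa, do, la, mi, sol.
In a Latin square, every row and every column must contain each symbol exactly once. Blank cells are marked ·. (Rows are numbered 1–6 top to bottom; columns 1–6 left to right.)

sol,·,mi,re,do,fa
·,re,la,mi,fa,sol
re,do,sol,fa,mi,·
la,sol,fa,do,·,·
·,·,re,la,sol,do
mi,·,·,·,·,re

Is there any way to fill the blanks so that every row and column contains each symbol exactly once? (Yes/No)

No row or column among the givens repeats a symbol, and propagating forced cells runs into no contradiction.
One valid completion exists (for instance, sol la mi re do fa / do re la mi fa sol / re do sol fa mi la / la sol fa do re mi / fa mi re la sol do / mi fa do sol la re).

Yes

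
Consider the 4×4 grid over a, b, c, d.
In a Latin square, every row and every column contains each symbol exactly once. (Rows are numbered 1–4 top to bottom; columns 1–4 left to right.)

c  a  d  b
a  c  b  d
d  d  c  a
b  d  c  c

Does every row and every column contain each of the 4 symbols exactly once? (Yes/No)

Row 3 contains d twice (at columns 1 and 2); row 4 is also not a permutation.

No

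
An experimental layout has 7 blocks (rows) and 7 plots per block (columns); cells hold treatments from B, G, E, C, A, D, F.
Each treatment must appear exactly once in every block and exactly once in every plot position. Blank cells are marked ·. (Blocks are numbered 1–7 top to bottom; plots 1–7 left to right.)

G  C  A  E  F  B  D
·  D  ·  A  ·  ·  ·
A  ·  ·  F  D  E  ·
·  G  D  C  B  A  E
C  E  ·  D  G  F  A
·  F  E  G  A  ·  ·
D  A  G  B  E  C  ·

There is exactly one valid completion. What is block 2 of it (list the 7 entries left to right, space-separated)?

Block 2, plot 5: block 2 has {A, D} and plot 5 has {B, G, E, A, D, F}, leaving only C.
Block 2, plot 6: block 2 has {C, A, D} and plot 6 has {B, E, C, A, F}, leaving only G.
Block 3, plot 2: block 3 has {E, A, D, F} and plot 2 has {G, E, C, A, D, F}, leaving only B.
Block 3, plot 3: block 3 has {B, E, A, D, F} and plot 3 has {G, E, A, D}, leaving only C.
Block 3, plot 7: block 3 has {B, E, C, A, D, F} and plot 7 has {E, A, D}, leaving only G.
Block 4, plot 1: block 4 has {B, G, E, C, A, D} and plot 1 has {G, C, A, D}, leaving only F.
Block 5, plot 3: block 5 has {G, E, C, A, D, F} and plot 3 has {G, E, C, A, D}, leaving only B.
Block 2, plot 3: block 2 has {G, C, A, D} and plot 3 has {B, G, E, C, A, D}, leaving only F.
Block 2, plot 7: block 2 has {G, C, A, D, F} and plot 7 has {G, E, A, D}, leaving only B.
Block 2, plot 1: block 2 has {B, G, C, A, D, F} and plot 1 has {G, C, A, D, F}, leaving only E.
So block 2 reads: E D F A C G B.

E D F A C G B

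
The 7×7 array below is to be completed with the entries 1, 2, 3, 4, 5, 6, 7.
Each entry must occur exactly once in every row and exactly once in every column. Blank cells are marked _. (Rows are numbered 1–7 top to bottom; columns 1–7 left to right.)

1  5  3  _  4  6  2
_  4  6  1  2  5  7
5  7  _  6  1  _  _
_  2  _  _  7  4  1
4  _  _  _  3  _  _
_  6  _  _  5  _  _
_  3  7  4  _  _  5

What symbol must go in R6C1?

7

Row 1, column 4: row 1 has {1, 2, 3, 4, 5, 6} and column 4 has {1, 4, 6}, leaving only 7.
Row 2, column 1: row 2 has {1, 2, 4, 5, 6, 7} and column 1 has {1, 4, 5}, leaving only 3.
Row 4, column 1: row 4 has {1, 2, 4, 7} and column 1 has {1, 3, 4, 5}, leaving only 6.
Row 4, column 3: row 4 has {1, 2, 4, 6, 7} and column 3 has {3, 6, 7}, leaving only 5.
Row 4, column 4: row 4 has {1, 2, 4, 5, 6, 7} and column 4 has {1, 4, 6, 7}, leaving only 3.
Row 5, column 2: row 5 has {3, 4} and column 2 has {2, 3, 4, 5, 6, 7}, leaving only 1.
Row 5, column 3: row 5 has {1, 3, 4} and column 3 has {3, 5, 6, 7}, leaving only 2.
Row 3, column 3: row 3 has {1, 5, 6, 7} and column 3 has {2, 3, 5, 6, 7}, leaving only 4.
Row 3, column 7: row 3 has {1, 4, 5, 6, 7} and column 7 has {1, 2, 5, 7}, leaving only 3.
Row 3, column 6: row 3 has {1, 3, 4, 5, 6, 7} and column 6 has {4, 5, 6}, leaving only 2.
Row 5, column 4: row 5 has {1, 2, 3, 4} and column 4 has {1, 3, 4, 6, 7}, leaving only 5.
Row 5, column 6: row 5 has {1, 2, 3, 4, 5} and column 6 has {2, 4, 5, 6}, leaving only 7.
Row 5, column 7: row 5 has {1, 2, 3, 4, 5, 7} and column 7 has {1, 2, 3, 5, 7}, leaving only 6.
Row 6, column 3: row 6 has {5, 6} and column 3 has {2, 3, 4, 5, 6, 7}, leaving only 1.
Row 6, column 4: row 6 has {1, 5, 6} and column 4 has {1, 3, 4, 5, 6, 7}, leaving only 2.
Row 6 already has {1, 2, 5, 6} and column 1 already has {1, 3, 4, 5, 6}, so row 6, column 1 must be 7.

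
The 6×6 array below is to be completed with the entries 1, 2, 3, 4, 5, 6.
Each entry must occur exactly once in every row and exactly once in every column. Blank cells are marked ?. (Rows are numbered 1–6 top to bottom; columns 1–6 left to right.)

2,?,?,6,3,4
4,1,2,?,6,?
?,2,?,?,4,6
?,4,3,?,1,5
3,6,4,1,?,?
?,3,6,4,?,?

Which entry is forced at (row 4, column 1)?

6

Row 4 already has {1, 3, 4, 5} and column 1 already has {2, 3, 4}, so row 4, column 1 must be 6.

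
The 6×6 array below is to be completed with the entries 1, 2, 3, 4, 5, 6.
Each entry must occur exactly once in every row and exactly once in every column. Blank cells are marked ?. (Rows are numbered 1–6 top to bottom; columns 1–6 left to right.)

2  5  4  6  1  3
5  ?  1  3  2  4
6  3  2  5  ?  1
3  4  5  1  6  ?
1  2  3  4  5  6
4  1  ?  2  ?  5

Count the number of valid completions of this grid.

1

Row 2, column 2: eliminating its row and column leaves {6}.
Row 3, column 5: eliminating its row and column leaves {4}.
Row 4, column 6: eliminating its row and column leaves {2}.
Row 6, column 3: eliminating its row and column leaves {6}.
Row 6, column 5: eliminating its row and column leaves {3}.
Only one assignment across all blanks avoids any row or column repeat, giving 1 completion.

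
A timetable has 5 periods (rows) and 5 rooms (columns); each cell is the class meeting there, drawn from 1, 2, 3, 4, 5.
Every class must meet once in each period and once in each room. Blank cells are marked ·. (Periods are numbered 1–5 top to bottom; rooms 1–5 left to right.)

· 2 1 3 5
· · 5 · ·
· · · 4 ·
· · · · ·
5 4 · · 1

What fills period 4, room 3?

Period 1, room 1: period 1 has {1, 2, 3, 5} and room 1 has {5}, leaving only 4.
Period 5, room 4: period 5 has {1, 4, 5} and room 4 has {3, 4}, leaving only 2.
Period 2, room 4: period 2 has {5} and room 4 has {2, 3, 4}, leaving only 1.
Period 2, room 2: period 2 has {1, 5} and room 2 has {2, 4}, leaving only 3.
Period 2, room 1: period 2 has {1, 3, 5} and room 1 has {4, 5}, leaving only 2.
Period 2, room 5: period 2 has {1, 2, 3, 5} and room 5 has {1, 5}, leaving only 4.
Period 4, room 4: period 4 has {} and room 4 has {1, 2, 3, 4}, leaving only 5.
Period 4, room 2: period 4 has {5} and room 2 has {2, 3, 4}, leaving only 1.
Period 3, room 2: period 3 has {4} and room 2 has {1, 2, 3, 4}, leaving only 5.
Period 4, room 1: period 4 has {1, 5} and room 1 has {2, 4, 5}, leaving only 3.
Period 3, room 1: period 3 has {4, 5} and room 1 has {2, 3, 4, 5}, leaving only 1.
Period 4, room 5: period 4 has {1, 3, 5} and room 5 has {1, 4, 5}, leaving only 2.
Period 4 already has {1, 2, 3, 5} and room 3 already has {1, 5}, so period 4, room 3 must be 4.

4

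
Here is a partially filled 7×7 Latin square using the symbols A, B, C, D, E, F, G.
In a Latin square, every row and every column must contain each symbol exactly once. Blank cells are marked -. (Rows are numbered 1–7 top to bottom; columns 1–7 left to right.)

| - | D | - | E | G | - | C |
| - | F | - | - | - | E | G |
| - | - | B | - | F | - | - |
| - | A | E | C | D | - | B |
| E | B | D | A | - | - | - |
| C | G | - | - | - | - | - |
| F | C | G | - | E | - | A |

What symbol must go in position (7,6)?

Row 3, column 2: row 3 has {B, F} and column 2 has {A, B, C, D, F, G}, leaving only E.
Row 3, column 7: row 3 has {B, E, F} and column 7 has {A, B, C, G}, leaving only D.
Row 3, column 4: row 3 has {B, D, E, F} and column 4 has {A, C, E}, leaving only G.
Row 3, column 1: row 3 has {B, D, E, F, G} and column 1 has {C, E, F}, leaving only A.
Row 1, column 1: row 1 has {C, D, E, G} and column 1 has {A, C, E, F}, leaving only B.
Row 2, column 1: row 2 has {E, F, G} and column 1 has {A, B, C, E, F}, leaving only D.
Row 2, column 4: row 2 has {D, E, F, G} and column 4 has {A, C, E, G}, leaving only B.
Row 3, column 6: row 3 has {A, B, D, E, F, G} and column 6 has {E}, leaving only C.
Row 4, column 1: row 4 has {A, B, C, D, E} and column 1 has {A, B, C, D, E, F}, leaving only G.
Row 4, column 6: row 4 has {A, B, C, D, E, G} and column 6 has {C, E}, leaving only F.
Row 1, column 6: row 1 has {B, C, D, E, G} and column 6 has {C, E, F}, leaving only A.
Row 1, column 3: row 1 has {A, B, C, D, E, G} and column 3 has {B, D, E, G}, leaving only F.
Row 5, column 5: row 5 has {A, B, D, E} and column 5 has {D, E, F, G}, leaving only C.
Row 2, column 5: row 2 has {B, D, E, F, G} and column 5 has {C, D, E, F, G}, leaving only A.
Row 2, column 3: row 2 has {A, B, D, E, F, G} and column 3 has {B, D, E, F, G}, leaving only C.
Row 5, column 6: row 5 has {A, B, C, D, E} and column 6 has {A, C, E, F}, leaving only G.
Row 5, column 7: row 5 has {A, B, C, D, E, G} and column 7 has {A, B, C, D, G}, leaving only F.
Row 6, column 3: row 6 has {C, G} and column 3 has {B, C, D, E, F, G}, leaving only A.
Row 6, column 5: row 6 has {A, C, G} and column 5 has {A, C, D, E, F, G}, leaving only B.
Row 6, column 6: row 6 has {A, B, C, G} and column 6 has {A, C, E, F, G}, leaving only D.
Row 7 already has {A, C, E, F, G} and column 6 already has {A, C, D, E, F, G}, so row 7, column 6 must be B.

B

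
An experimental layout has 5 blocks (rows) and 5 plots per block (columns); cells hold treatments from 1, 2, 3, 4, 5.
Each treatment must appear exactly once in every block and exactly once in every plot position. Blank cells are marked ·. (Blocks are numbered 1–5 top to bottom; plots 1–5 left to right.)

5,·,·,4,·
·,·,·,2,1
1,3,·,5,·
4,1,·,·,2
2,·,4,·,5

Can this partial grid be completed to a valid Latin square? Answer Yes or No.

Block 5, plot 2: block 5 together with plot 2 already contain {1, 2, 3, 4, 5} — every symbol — so nothing can go there. The grid has no valid completion.

No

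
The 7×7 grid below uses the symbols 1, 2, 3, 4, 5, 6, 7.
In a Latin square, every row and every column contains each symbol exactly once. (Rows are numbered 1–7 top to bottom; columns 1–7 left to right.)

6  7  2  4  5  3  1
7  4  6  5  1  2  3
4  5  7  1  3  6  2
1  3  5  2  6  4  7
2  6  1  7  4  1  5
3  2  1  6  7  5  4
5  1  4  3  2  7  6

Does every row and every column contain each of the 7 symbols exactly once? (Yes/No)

Column 3 contains 1 twice (at rows 5 and 6), so it is not a permutation.

No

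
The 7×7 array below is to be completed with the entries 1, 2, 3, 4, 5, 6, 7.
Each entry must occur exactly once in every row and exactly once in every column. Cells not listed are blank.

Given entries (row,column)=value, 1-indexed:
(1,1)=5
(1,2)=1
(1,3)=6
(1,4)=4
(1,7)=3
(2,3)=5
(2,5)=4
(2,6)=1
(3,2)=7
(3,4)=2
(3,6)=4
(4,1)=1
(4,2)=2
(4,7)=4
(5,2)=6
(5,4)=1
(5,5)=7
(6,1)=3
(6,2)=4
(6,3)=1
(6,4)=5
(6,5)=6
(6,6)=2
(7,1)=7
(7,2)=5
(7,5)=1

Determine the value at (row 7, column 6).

6

Row 1, column 5: row 1 has {1, 3, 4, 5, 6} and column 5 has {1, 4, 6, 7}, leaving only 2.
Row 1, column 6: row 1 has {1, 2, 3, 4, 5, 6} and column 6 has {1, 2, 4}, leaving only 7.
Row 2, column 2: row 2 has {1, 4, 5} and column 2 has {1, 2, 4, 5, 6, 7}, leaving only 3.
Row 3, column 1: row 3 has {2, 4, 7} and column 1 has {1, 3, 5, 7}, leaving only 6.
Row 2, column 1: row 2 has {1, 3, 4, 5} and column 1 has {1, 3, 5, 6, 7}, leaving only 2.
Row 3, column 3: row 3 has {2, 4, 6, 7} and column 3 has {1, 5, 6}, leaving only 3.
Row 3, column 5: row 3 has {2, 3, 4, 6, 7} and column 5 has {1, 2, 4, 6, 7}, leaving only 5.
Row 3, column 7: row 3 has {2, 3, 4, 5, 6, 7} and column 7 has {3, 4}, leaving only 1.
Row 4, column 3: row 4 has {1, 2, 4} and column 3 has {1, 3, 5, 6}, leaving only 7.
Row 4, column 5: row 4 has {1, 2, 4, 7} and column 5 has {1, 2, 4, 5, 6, 7}, leaving only 3.
Row 4, column 4: row 4 has {1, 2, 3, 4, 7} and column 4 has {1, 2, 4, 5}, leaving only 6.
Row 2, column 4: row 2 has {1, 2, 3, 4, 5} and column 4 has {1, 2, 4, 5, 6}, leaving only 7.
Row 2, column 7: row 2 has {1, 2, 3, 4, 5, 7} and column 7 has {1, 3, 4}, leaving only 6.
Row 4, column 6: row 4 has {1, 2, 3, 4, 6, 7} and column 6 has {1, 2, 4, 7}, leaving only 5.
Row 5, column 1: row 5 has {1, 6, 7} and column 1 has {1, 2, 3, 5, 6, 7}, leaving only 4.
Row 5, column 3: row 5 has {1, 4, 6, 7} and column 3 has {1, 3, 5, 6, 7}, leaving only 2.
Row 5, column 6: row 5 has {1, 2, 4, 6, 7} and column 6 has {1, 2, 4, 5, 7}, leaving only 3.
Row 7 already has {1, 5, 7} and column 6 already has {1, 2, 3, 4, 5, 7}, so row 7, column 6 must be 6.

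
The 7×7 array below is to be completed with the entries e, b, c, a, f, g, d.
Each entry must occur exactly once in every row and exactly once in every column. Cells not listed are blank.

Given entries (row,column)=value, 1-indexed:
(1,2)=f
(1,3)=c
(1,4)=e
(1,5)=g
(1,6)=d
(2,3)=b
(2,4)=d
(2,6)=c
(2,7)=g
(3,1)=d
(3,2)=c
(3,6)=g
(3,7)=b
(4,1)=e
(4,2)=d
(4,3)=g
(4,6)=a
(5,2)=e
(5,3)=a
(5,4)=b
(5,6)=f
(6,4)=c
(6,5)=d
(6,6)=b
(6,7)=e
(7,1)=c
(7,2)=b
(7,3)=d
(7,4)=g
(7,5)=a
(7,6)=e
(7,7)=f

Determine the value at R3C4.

Row 1, column 7: row 1 has {e, c, f, g, d} and column 7 has {e, b, f, g}, leaving only a.
Row 1, column 1: row 1 has {e, c, a, f, g, d} and column 1 has {e, c, d}, leaving only b.
Row 2, column 2: row 2 has {b, c, g, d} and column 2 has {e, b, c, f, d}, leaving only a.
Row 2, column 1: row 2 has {b, c, a, g, d} and column 1 has {e, b, c, d}, leaving only f.
Row 2, column 5: row 2 has {b, c, a, f, g, d} and column 5 has {a, g, d}, leaving only e.
Row 3, column 5: row 3 has {b, c, g, d} and column 5 has {e, a, g, d}, leaving only f.
Row 3 already has {b, c, f, g, d} and column 4 already has {e, b, c, g, d}, so row 3, column 4 must be a.

a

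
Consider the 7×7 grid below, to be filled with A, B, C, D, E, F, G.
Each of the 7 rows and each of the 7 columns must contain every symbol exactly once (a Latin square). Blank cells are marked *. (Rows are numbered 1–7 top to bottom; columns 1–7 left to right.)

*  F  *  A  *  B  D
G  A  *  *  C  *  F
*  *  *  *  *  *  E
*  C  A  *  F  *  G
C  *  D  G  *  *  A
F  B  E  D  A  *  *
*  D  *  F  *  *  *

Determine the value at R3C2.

Row 3 already has {E} and column 2 already has {A, B, C, D, F}, so row 3, column 2 must be G.

G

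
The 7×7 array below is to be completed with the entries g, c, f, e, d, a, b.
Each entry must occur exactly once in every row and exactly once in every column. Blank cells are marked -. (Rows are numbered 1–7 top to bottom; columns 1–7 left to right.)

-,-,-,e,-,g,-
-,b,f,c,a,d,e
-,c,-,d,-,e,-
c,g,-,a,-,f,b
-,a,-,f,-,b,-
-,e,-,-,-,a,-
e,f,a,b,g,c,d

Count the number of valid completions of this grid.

8

Row 1, column 1: eliminating its row and column leaves {f, d, a, b}.
Row 1, column 2: eliminating its row and column leaves {d}.
Row 1, column 3: eliminating its row and column leaves {c, d, b}.
Row 1, column 5: eliminating its row and column leaves {c, f, d, b}.
Row 1, column 7: eliminating its row and column leaves {c, f, a}.
Row 2, column 1: eliminating its row and column leaves {g}.
Row 3, column 1: eliminating its row and column leaves {g, f, a, b}.
Row 3, column 3: eliminating its row and column leaves {g, b}.
Row 3, column 5: eliminating its row and column leaves {f, b}.
Row 3, column 7: eliminating its row and column leaves {g, f, a}.
Row 4, column 3: eliminating its row and column leaves {e, d}.
Row 4, column 5: eliminating its row and column leaves {e, d}.
Row 5, column 1: eliminating its row and column leaves {g, d}.
Row 5, column 3: eliminating its row and column leaves {g, c, e, d}.
Row 5, column 5: eliminating its row and column leaves {c, e, d}.
Row 5, column 7: eliminating its row and column leaves {g, c}.
Row 6, column 1: eliminating its row and column leaves {g, f, d, b}.
Row 6, column 3: eliminating its row and column leaves {g, c, d, b}.
Row 6, column 4: eliminating its row and column leaves {g}.
Row 6, column 5: eliminating its row and column leaves {c, f, d, b}.
Row 6, column 7: eliminating its row and column leaves {g, c, f}.
Enumerating the assignments across these blanks that avoid any row or column repeat gives 8 completions.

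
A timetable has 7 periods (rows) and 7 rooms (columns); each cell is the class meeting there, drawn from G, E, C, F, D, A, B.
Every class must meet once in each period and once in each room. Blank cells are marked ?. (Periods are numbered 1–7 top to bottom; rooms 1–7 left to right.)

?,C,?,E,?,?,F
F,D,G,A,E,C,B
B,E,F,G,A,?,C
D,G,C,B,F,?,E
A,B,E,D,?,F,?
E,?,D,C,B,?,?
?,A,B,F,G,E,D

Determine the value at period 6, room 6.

G

Period 1, room 1: period 1 has {E, C, F} and room 1 has {E, F, D, A, B}, leaving only G.
Period 1, room 3: period 1 has {G, E, C, F} and room 3 has {G, E, C, F, D, B}, leaving only A.
Period 1, room 5: period 1 has {G, E, C, F, A} and room 5 has {G, E, F, A, B}, leaving only D.
Period 1, room 6: period 1 has {G, E, C, F, D, A} and room 6 has {E, C, F}, leaving only B.
Period 3, room 6: period 3 has {G, E, C, F, A, B} and room 6 has {E, C, F, B}, leaving only D.
Period 4, room 6: period 4 has {G, E, C, F, D, B} and room 6 has {E, C, F, D, B}, leaving only A.
Period 6 already has {E, C, D, B} and room 6 already has {E, C, F, D, A, B}, so period 6, room 6 must be G.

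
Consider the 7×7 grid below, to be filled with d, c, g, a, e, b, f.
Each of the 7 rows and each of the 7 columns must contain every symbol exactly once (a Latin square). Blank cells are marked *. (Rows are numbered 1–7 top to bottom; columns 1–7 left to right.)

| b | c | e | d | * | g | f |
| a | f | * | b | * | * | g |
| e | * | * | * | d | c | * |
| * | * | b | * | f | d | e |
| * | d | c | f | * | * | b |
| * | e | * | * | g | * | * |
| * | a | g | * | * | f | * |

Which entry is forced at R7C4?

Row 1, column 5: row 1 has {d, c, g, e, b, f} and column 5 has {d, g, f}, leaving only a.
Row 2, column 3: row 2 has {g, a, b, f} and column 3 has {c, g, e, b}, leaving only d.
Row 2, column 6: row 2 has {d, g, a, b, f} and column 6 has {d, c, g, f}, leaving only e.
Row 2, column 5: row 2 has {d, g, a, e, b, f} and column 5 has {d, g, a, f}, leaving only c.
Row 3, column 7: row 3 has {d, c, e} and column 7 has {g, e, b, f}, leaving only a.
Row 3, column 3: row 3 has {d, c, a, e} and column 3 has {d, c, g, e, b}, leaving only f.
Row 3, column 4: row 3 has {d, c, a, e, f} and column 4 has {d, b, f}, leaving only g.
Row 3, column 2: row 3 has {d, c, g, a, e, f} and column 2 has {d, c, a, e, f}, leaving only b.
Row 4, column 2: row 4 has {d, e, b, f} and column 2 has {d, c, a, e, b, f}, leaving only g.
Row 4, column 1: row 4 has {d, g, e, b, f} and column 1 has {a, e, b}, leaving only c.
Row 4, column 4: row 4 has {d, c, g, e, b, f} and column 4 has {d, g, b, f}, leaving only a.
Row 5, column 1: row 5 has {d, c, b, f} and column 1 has {c, a, e, b}, leaving only g.
Row 5, column 5: row 5 has {d, c, g, b, f} and column 5 has {d, c, g, a, f}, leaving only e.
Row 5, column 6: row 5 has {d, c, g, e, b, f} and column 6 has {d, c, g, e, f}, leaving only a.
Row 6, column 3: row 6 has {g, e} and column 3 has {d, c, g, e, b, f}, leaving only a.
Row 6, column 4: row 6 has {g, a, e} and column 4 has {d, g, a, b, f}, leaving only c.
Row 7 already has {g, a, f} and column 4 already has {d, c, g, a, b, f}, so row 7, column 4 must be e.

e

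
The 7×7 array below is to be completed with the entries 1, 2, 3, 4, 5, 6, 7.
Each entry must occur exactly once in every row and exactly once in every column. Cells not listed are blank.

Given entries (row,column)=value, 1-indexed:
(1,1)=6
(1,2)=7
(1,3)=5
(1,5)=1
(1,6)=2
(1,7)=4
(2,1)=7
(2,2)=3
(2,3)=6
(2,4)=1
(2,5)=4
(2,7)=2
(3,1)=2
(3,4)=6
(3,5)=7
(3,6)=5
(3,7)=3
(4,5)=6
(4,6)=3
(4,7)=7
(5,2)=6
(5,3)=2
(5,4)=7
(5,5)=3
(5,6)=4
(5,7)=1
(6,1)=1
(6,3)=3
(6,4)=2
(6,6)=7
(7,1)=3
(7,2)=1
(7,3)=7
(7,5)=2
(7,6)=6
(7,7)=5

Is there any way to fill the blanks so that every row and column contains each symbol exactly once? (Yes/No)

Row 2, column 6: row 2 together with column 6 already contain {1, 2, 3, 4, 5, 6, 7} — every symbol — so nothing can go there. The grid has no valid completion.

No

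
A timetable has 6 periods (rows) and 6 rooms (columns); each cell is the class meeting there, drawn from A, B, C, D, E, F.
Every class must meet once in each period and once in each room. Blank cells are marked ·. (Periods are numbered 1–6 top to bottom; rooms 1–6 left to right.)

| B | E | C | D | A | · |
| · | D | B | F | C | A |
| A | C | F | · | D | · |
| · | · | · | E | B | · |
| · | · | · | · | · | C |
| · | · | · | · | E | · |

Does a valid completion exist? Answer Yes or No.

No period or room among the givens repeats a symbol, and propagating forced cells runs into no contradiction.
One valid completion exists (for instance, B E C D A F / E D B F C A / A C F B D E / C F A E B D / D B E A F C / F A D C E B).

Yes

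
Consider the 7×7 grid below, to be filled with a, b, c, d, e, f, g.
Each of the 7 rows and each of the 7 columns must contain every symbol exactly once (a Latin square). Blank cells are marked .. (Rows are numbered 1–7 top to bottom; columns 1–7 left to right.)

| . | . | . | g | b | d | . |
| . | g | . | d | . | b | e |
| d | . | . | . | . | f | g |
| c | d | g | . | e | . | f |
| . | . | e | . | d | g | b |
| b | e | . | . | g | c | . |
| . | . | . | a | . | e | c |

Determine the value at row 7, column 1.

g

Row 1, column 7: row 1 has {b, d, g} and column 7 has {b, c, e, f, g}, leaving only a.
Row 4, column 4: row 4 has {c, d, e, f, g} and column 4 has {a, d, g}, leaving only b.
Row 4, column 6: row 4 has {b, c, d, e, f, g} and column 6 has {b, c, d, e, f, g}, leaving only a.
Row 6, column 4: row 6 has {b, c, e, g} and column 4 has {a, b, d, g}, leaving only f.
Row 5, column 4: row 5 has {b, d, e, g} and column 4 has {a, b, d, f, g}, leaving only c.
Row 3, column 4: row 3 has {d, f, g} and column 4 has {a, b, c, d, f, g}, leaving only e.
Row 6, column 7: row 6 has {b, c, e, f, g} and column 7 has {a, b, c, e, f, g}, leaving only d.
Row 6, column 3: row 6 has {b, c, d, e, f, g} and column 3 has {e, g}, leaving only a.
Row 7, column 5: row 7 has {a, c, e} and column 5 has {b, d, e, g}, leaving only f.
Row 7 already has {a, c, e, f} and column 1 already has {b, c, d}, so row 7, column 1 must be g.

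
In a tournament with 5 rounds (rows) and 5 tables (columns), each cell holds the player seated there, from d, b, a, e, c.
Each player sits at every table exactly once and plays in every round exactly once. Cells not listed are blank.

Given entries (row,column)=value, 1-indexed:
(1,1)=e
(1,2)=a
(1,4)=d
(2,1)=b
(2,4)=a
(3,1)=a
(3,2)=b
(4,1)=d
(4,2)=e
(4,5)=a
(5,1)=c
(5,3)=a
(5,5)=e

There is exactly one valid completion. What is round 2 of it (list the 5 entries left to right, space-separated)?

b c e a d

Round 5, table 2: round 5 has {a, e, c} and table 2 has {b, a, e}, leaving only d.
Round 2, table 2: round 2 has {b, a} and table 2 has {d, b, a, e}, leaving only c.
Round 2, table 5: round 2 has {b, a, c} and table 5 has {a, e}, leaving only d.
Round 2, table 3: round 2 has {d, b, a, c} and table 3 has {a}, leaving only e.
So round 2 reads: b c e a d.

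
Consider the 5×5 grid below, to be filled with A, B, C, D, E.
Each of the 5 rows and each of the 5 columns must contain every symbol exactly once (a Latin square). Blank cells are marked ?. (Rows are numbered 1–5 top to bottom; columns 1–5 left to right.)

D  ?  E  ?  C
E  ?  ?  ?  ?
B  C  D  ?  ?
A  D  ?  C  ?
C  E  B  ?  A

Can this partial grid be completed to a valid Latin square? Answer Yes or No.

No

Row 4, column 3: row 4 together with column 3 already contain {A, B, C, D, E} — every symbol — so nothing can go there. The grid has no valid completion.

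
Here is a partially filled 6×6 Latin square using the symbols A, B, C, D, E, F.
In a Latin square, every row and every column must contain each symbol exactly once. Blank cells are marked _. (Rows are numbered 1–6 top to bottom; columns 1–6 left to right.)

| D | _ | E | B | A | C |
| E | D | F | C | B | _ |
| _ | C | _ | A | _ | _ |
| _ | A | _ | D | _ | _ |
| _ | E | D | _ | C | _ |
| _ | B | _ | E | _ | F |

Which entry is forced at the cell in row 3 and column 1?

F

Row 1, column 2: row 1 has {A, B, C, D, E} and column 2 has {A, B, C, D, E}, leaving only F.
Row 2, column 6: row 2 has {B, C, D, E, F} and column 6 has {C, F}, leaving only A.
Row 3, column 3: row 3 has {A, C} and column 3 has {D, E, F}, leaving only B.
Row 3 already has {A, B, C} and column 1 already has {D, E}, so row 3, column 1 must be F.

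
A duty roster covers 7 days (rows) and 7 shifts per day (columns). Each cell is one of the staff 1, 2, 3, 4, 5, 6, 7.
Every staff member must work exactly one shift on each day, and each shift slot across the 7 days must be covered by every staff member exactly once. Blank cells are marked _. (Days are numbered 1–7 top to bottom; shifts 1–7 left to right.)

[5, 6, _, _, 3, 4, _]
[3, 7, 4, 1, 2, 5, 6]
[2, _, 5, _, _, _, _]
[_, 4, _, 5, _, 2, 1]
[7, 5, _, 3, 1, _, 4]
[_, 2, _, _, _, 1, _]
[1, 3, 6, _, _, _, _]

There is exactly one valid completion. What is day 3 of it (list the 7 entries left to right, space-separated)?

Day 3, shift 2: day 3 has {2, 5} and shift 2 has {2, 3, 4, 5, 6, 7}, leaving only 1.
Day 4, shift 1: day 4 has {1, 2, 4, 5} and shift 1 has {1, 2, 3, 5, 7}, leaving only 6.
Day 4, shift 5: day 4 has {1, 2, 4, 5, 6} and shift 5 has {1, 2, 3}, leaving only 7.
Day 4, shift 3: day 4 has {1, 2, 4, 5, 6, 7} and shift 3 has {4, 5, 6}, leaving only 3.
Day 5, shift 3: day 5 has {1, 3, 4, 5, 7} and shift 3 has {3, 4, 5, 6}, leaving only 2.
Day 5, shift 6: day 5 has {1, 2, 3, 4, 5, 7} and shift 6 has {1, 2, 4, 5}, leaving only 6.
Day 6, shift 1: day 6 has {1, 2} and shift 1 has {1, 2, 3, 5, 6, 7}, leaving only 4.
Day 6, shift 3: day 6 has {1, 2, 4} and shift 3 has {2, 3, 4, 5, 6}, leaving only 7.
Day 1, shift 3: day 1 has {3, 4, 5, 6} and shift 3 has {2, 3, 4, 5, 6, 7}, leaving only 1.
Day 6, shift 4: day 6 has {1, 2, 4, 7} and shift 4 has {1, 3, 5}, leaving only 6.
Day 6, shift 5: day 6 has {1, 2, 4, 6, 7} and shift 5 has {1, 2, 3, 7}, leaving only 5.
Day 6, shift 7: day 6 has {1, 2, 4, 5, 6, 7} and shift 7 has {1, 4, 6}, leaving only 3.
Day 3, shift 7: day 3 has {1, 2, 5} and shift 7 has {1, 3, 4, 6}, leaving only 7.
Day 3, shift 4: day 3 has {1, 2, 5, 7} and shift 4 has {1, 3, 5, 6}, leaving only 4.
Day 3, shift 5: day 3 has {1, 2, 4, 5, 7} and shift 5 has {1, 2, 3, 5, 7}, leaving only 6.
Day 3, shift 6: day 3 has {1, 2, 4, 5, 6, 7} and shift 6 has {1, 2, 4, 5, 6}, leaving only 3.
So day 3 reads: 2 1 5 4 6 3 7.

2 1 5 4 6 3 7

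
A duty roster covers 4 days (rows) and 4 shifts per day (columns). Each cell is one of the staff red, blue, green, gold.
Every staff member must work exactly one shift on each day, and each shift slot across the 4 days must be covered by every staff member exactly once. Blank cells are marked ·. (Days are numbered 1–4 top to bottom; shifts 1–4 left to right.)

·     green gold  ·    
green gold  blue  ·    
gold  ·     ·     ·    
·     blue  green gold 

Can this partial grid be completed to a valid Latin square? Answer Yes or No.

Day 2, shift 4: day 2 has {blue, green, gold} and shift 4 has {gold}, so it must be red.
Day 1, shift 4: day 1 has {green, gold} and shift 4 has {red, gold}, so it must be blue.
Day 1, shift 1: day 1 has {blue, green, gold} and shift 1 has {green, gold}, so it must be red.
Now day 4, shift 1: day 4 together with shift 1 already contain {red, blue, green, gold} — every symbol — so nothing can go there. The grid has no valid completion.

No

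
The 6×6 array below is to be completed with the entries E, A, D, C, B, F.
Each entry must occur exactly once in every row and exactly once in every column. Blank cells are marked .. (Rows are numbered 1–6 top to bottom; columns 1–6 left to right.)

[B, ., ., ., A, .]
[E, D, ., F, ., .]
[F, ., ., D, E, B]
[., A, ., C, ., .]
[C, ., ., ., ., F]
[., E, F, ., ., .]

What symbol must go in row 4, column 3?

Row 1, column 4: row 1 has {A, B} and column 4 has {D, C, F}, leaving only E.
Row 3, column 2: row 3 has {E, D, B, F} and column 2 has {E, A, D}, leaving only C.
Row 1, column 2: row 1 has {E, A, B} and column 2 has {E, A, D, C}, leaving only F.
Row 3, column 3: row 3 has {E, D, C, B, F} and column 3 has {F}, leaving only A.
Row 4, column 1: row 4 has {A, C} and column 1 has {E, C, B, F}, leaving only D.
Row 4, column 6: row 4 has {A, D, C} and column 6 has {B, F}, leaving only E.
Row 4 already has {E, A, D, C} and column 3 already has {A, F}, so row 4, column 3 must be B.

B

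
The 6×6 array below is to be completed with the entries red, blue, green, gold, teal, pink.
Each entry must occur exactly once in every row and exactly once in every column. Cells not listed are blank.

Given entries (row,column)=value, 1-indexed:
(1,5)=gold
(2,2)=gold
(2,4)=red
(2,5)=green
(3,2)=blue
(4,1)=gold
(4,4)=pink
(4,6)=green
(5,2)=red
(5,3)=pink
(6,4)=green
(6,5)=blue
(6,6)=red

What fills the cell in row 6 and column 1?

Row 4, column 2: row 4 has {green, gold, pink} and column 2 has {red, blue, gold}, leaving only teal.
Row 4, column 5: row 4 has {green, gold, teal, pink} and column 5 has {blue, green, gold}, leaving only red.
Row 4, column 3: row 4 has {red, green, gold, teal, pink} and column 3 has {pink}, leaving only blue.
Row 2, column 3: row 2 has {red, green, gold} and column 3 has {blue, pink}, leaving only teal.
Row 5, column 5: row 5 has {red, pink} and column 5 has {red, blue, green, gold}, leaving only teal.
Row 3, column 5: row 3 has {blue} and column 5 has {red, blue, green, gold, teal}, leaving only pink.
Row 6, column 2: row 6 has {red, blue, green} and column 2 has {red, blue, gold, teal}, leaving only pink.
Row 6 already has {red, blue, green, pink} and column 1 already has {gold}, so row 6, column 1 must be teal.

teal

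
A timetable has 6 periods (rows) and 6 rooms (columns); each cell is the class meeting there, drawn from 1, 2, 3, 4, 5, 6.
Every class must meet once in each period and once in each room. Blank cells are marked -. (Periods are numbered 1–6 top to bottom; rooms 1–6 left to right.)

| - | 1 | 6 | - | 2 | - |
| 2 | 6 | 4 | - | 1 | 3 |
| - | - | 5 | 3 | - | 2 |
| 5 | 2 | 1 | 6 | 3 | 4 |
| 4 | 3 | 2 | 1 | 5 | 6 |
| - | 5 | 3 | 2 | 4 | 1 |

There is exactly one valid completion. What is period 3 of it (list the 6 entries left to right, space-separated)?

Period 3, room 2: period 3 has {2, 3, 5} and room 2 has {1, 2, 3, 5, 6}, leaving only 4.
Period 3, room 5: period 3 has {2, 3, 4, 5} and room 5 has {1, 2, 3, 4, 5}, leaving only 6.
Period 3, room 1: period 3 has {2, 3, 4, 5, 6} and room 1 has {2, 4, 5}, leaving only 1.
So period 3 reads: 1 4 5 3 6 2.

1 4 5 3 6 2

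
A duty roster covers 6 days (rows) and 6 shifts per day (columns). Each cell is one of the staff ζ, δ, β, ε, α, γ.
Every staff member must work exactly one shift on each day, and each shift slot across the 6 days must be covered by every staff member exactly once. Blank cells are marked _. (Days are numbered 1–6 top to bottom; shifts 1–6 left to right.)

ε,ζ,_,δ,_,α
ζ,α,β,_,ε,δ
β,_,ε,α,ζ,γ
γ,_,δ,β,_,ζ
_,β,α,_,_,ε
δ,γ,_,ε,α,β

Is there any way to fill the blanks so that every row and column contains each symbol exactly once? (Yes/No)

No

Day 4, shift 5: day 4 together with shift 5 already contain {ζ, δ, β, ε, α, γ} — every symbol — so nothing can go there. The grid has no valid completion.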